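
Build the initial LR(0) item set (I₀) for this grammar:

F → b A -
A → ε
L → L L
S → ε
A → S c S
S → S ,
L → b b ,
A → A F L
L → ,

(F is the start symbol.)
First, augment the grammar with F' → F
I₀ = CLOSURE({ [F' → . F] }):
  [F' → . F] has the dot before F: add [F → . b A -]
No further items can be added.

I₀ = { [F → . b A -], [F' → . F] }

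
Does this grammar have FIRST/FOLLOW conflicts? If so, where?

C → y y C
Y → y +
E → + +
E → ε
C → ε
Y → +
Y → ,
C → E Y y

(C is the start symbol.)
A FIRST/FOLLOW conflict occurs when a non-terminal N has a nullable alternative N → β (β ⇒* ε) and another alternative N → α with FIRST(α) ∩ FOLLOW(N) ≠ ∅: on such a lookahead the parser cannot decide between expanding α and letting N vanish via β.

Nullable non-terminals: C, E.
FIRST sets used below: FIRST(E) = { '+', ε }, FIRST(Y) = { '+', ',', 'y' }

C: nullable alternative(s) C → ε; FOLLOW(C) = { $ }
  C → y y C: FIRST \ {ε} = { 'y' } — disjoint from FOLLOW(C)
  C → ε: FIRST \ {ε} = { } — this is the only nullable alternative, skip
  C → E Y y: FIRST \ {ε} = { '+', ',', 'y' } — disjoint from FOLLOW(C)

E: nullable alternative(s) E → ε; FOLLOW(E) = { '+', ',', 'y' }
  E → + +: FIRST \ {ε} = { '+' } — overlaps FOLLOW(E) on { '+' }: CONFLICT
  E → ε: FIRST \ {ε} = { } — this is the only nullable alternative, skip

Y has no nullable alternative, so no FIRST/FOLLOW check is needed there.

So the grammar has 1 FIRST/FOLLOW conflict (marked CONFLICT above).

Answer: Yes. E → '+' '+' with FOLLOW(E) on { '+' }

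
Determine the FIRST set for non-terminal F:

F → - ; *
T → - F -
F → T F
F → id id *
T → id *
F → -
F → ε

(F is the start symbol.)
{ '-', 'id', ε }

To compute FIRST(F), examine every production with F on the left-hand side, reading each right-hand side left to right until a non-nullable symbol is reached.

FIRST sets of the other non-terminals involved (by the same procedure, iterated to a fixed point):
  FIRST(T) = { '-', 'id' }

From F → - ; *:
  - '-' is a terminal: add '-' and stop
From F → T F:
  - T is a non-terminal: add FIRST(T) \ {ε} = { '-', 'id' }
    T is not nullable, so stop
From F → id id *:
  - id is a terminal: add 'id' and stop
From F → -:
  - '-' is a terminal: add '-' and stop
From F → ε:
  - ε-production, so ε ∈ FIRST(F)

Collecting: FIRST(F) = { '-', 'id', ε }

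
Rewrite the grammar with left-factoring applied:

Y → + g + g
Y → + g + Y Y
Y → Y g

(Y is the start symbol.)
Y → + g + Y'
Y' → g
Y' → Y Y
Y → Y g

Left-factoring transforms A → αβ₁ | αβ₂ into A → αA' and A' → β₁ | β₂
(α is the longest common prefix among the alternatives). Repeat until
no nonterminal has two alternatives with a common prefix.

Round 1: Y has alternatives sharing prefix '+ g +'. Introduce Y': Y → + g + Y'
  Add: Y' → g
  Add: Y' → Y Y

No remaining common prefixes — done.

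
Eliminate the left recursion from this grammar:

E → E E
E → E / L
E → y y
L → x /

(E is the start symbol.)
E → y y E'
E' → E E'
E' → / L E'
E' → ε
L → x /

E is directly left-recursive. The standard transformation for
  A → A α₁ | ... | A α_m | β₁ | ... | β_n
is
  A  → β₁ A' | ... | β_n A'
  A' → α₁ A' | ... | α_m A' | ε

E → y y becomes E → y y E'
E → E E becomes E' → E E'
E → E / L becomes E' → / L E'
Add E' → ε

Productions for other non-terminals are unchanged:
  L → x /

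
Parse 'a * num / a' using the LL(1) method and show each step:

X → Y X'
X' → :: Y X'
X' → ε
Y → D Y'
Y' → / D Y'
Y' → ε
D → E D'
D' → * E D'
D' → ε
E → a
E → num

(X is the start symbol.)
LL(1) parsing maintains a stack (initially the start symbol over $) and the input. At each step: if the stack top is a terminal, match it against the current input token; if it is a non-terminal N, replace it with the RHS of M[N, lookahead] (the unique production whose predict set contains the lookahead).

Stack is shown with the top on the left.

Stack           Input          Action
-------------------------------------
X $             a * num / a $  output X → Y X'
Y X' $          a * num / a $  output Y → D Y'
D Y' X' $       a * num / a $  output D → E D'
E D' Y' X' $    a * num / a $  output E → a
a D' Y' X' $    a * num / a $  match 'a'
D' Y' X' $      * num / a $    output D' → * E D'
* E D' Y' X' $  * num / a $    match '*'
E D' Y' X' $    num / a $      output E → num
num D' Y' X' $  num / a $      match 'num'
D' Y' X' $      / a $          output D' → ε
Y' X' $         / a $          output Y' → / D Y'
/ D Y' X' $     / a $          match '/'
D Y' X' $       a $            output D → E D'
E D' Y' X' $    a $            output E → a
a D' Y' X' $    a $            match 'a'
D' Y' X' $      $              output D' → ε
Y' X' $         $              output Y' → ε
X' $            $              output X' → ε
$               $              accept

The string is accepted.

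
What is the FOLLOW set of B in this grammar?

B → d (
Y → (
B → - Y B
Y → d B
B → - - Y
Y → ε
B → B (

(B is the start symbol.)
{ $, '(', '-', 'd' }

B is the start symbol, so $ ∈ FOLLOW(B).
In B → - Y B: B is at the end; this adds FOLLOW(B) to itself — nothing new
In Y → d B: B is at the end, add FOLLOW(Y)
In B → B (: B is followed by '(', add FIRST('(') \ {ε} = { '(' }

The FOLLOW sets referred to above (computed the same way, to a fixed point):
  FOLLOW(Y) = { $, '(', '-', 'd' }

Taking the union: FOLLOW(B) = { $, '(', '-', 'd' }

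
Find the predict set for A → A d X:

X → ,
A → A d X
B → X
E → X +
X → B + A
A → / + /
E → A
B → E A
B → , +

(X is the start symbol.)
{ '/' }

PREDICT(A → A d X) = (FIRST(RHS) \ {ε}) ∪ (FOLLOW(A) if ε ∈ FIRST(RHS), i.e. RHS ⇒* ε)
FIRST(A) = { '/' }
FIRST(A d X) = { '/' }
ε ∉ FIRST(A d X), so FOLLOW(A) is not added.
PREDICT(A → A d X) = { '/' }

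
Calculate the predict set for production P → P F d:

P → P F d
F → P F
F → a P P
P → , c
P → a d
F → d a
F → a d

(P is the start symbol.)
{ ',', 'a' }

PREDICT(P → P F d) = (FIRST(RHS) \ {ε}) ∪ (FOLLOW(P) if ε ∈ FIRST(RHS), i.e. RHS ⇒* ε)
FIRST(P) = { ',', 'a' }
FIRST(P F d) = { ',', 'a' }
ε ∉ FIRST(P F d), so FOLLOW(P) is not added.
PREDICT(P → P F d) = { ',', 'a' }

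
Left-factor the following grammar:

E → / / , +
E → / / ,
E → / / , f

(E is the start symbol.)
Left-factoring transforms A → αβ₁ | αβ₂ into A → αA' and A' → β₁ | β₂
(α is the longest common prefix among the alternatives). Repeat until
no nonterminal has two alternatives with a common prefix.

Round 1: E has alternatives sharing prefix '/ / ,'. Introduce E': E → / / , E'
  Add: E' → +
  Add: E' → ε
  Add: E' → f

No remaining common prefixes — done.

Resulting grammar:
E → / / , E'
E' → +
E' → ε
E' → f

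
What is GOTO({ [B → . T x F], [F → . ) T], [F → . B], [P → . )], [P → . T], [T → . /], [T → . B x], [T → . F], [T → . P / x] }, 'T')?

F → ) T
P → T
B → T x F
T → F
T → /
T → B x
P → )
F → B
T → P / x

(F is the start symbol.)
{ [B → T . x F], [P → T .] }

GOTO(I, 'T') = CLOSURE({ [A → αX.β] : [A → α.Xβ] ∈ I, X = 'T' })

Items with dot before 'T', with the dot advanced:
  [B → . T x F] → [B → T . x F]
  [P → . T] → [P → T .]
Closure adds nothing (no advanced item has the dot before a non-terminal).

GOTO = { [B → T . x F], [P → T .] }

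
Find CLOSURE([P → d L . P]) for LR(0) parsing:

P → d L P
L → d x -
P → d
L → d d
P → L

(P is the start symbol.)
To compute CLOSURE, for each item [A → α.Bβ] where B is a non-terminal, add [B → .γ] for all productions B → γ; repeat for the newly added items until nothing changes.

Start with: [P → d L . P]
  [P → d L . P] has the dot before P: add [P → . d L P], [P → . d], [P → . L]
  [P → . L] has the dot before L: add [L → . d x -], [L → . d d]
No further items can be added.

CLOSURE = { [L → . d d], [L → . d x -], [P → . L], [P → . d L P], [P → . d], [P → d L . P] }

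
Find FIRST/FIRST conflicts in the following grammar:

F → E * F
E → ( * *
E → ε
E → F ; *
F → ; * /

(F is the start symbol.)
Yes. F → E '*' F / F → ';' '*' '/' on { ';' }; E → '(' '*' '*' / E → F ';' '*' on { '(' }

A FIRST/FIRST conflict occurs when two productions N → α and N → β for the same non-terminal have FIRST(α) ∩ FIRST(β) ≠ ∅ (with ε ∈ FIRST of a nullable right-hand side, so two nullable alternatives also conflict).

FIRST sets of the non-terminals at (or reachable through a nullable prefix from) the front of some alternative:
  FIRST(E) = { '(', '*', ';', ε }
  FIRST(F) = { '(', '*', ';' }

Productions for F:
  F → E * F: FIRST = { '(', '*', ';' }
  F → ; * /: FIRST = { ';' }
Productions for E:
  E → ( * *: FIRST = { '(' }
  E → ε: FIRST = { ε }
  E → F ; *: FIRST = { '(', '*', ';' }

Conflict for F: F → E * F and F → ; * /
  Overlap: { ';' }
Conflict for E: E → ( * * and E → F ; *
  Overlap: { '(' }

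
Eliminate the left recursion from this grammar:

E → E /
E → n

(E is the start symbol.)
E is directly left-recursive. The standard transformation for
  A → A α₁ | ... | A α_m | β₁ | ... | β_n
is
  A  → β₁ A' | ... | β_n A'
  A' → α₁ A' | ... | α_m A' | ε

E → n becomes E → n E'
E → E / becomes E' → / E'
Add E' → ε

Resulting grammar:
E → n E'
E' → / E'
E' → ε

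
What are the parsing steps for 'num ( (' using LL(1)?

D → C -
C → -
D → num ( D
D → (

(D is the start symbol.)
Stack is shown with the top on the left.

Stack      Input      Action
----------------------------
D $        num ( ( $  output D → num ( D
num ( D $  num ( ( $  match 'num'
( D $      ( ( $      match '('
D $        ( $        output D → (
( $        ( $        match '('
$          $          accept

The string is accepted.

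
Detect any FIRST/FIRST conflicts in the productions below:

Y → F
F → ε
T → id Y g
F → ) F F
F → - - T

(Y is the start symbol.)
A FIRST/FIRST conflict occurs when two productions N → α and N → β for the same non-terminal have FIRST(α) ∩ FIRST(β) ≠ ∅ (with ε ∈ FIRST of a nullable right-hand side, so two nullable alternatives also conflict).

Productions for F:
  F → ε: FIRST = { ε }
  F → ) F F: FIRST = { ')' }
  F → - - T: FIRST = { '-' }
Y, T have only one production, so no FIRST/FIRST conflict is possible there.

All alternatives of each non-terminal have pairwise disjoint FIRST sets.

Answer: No FIRST/FIRST conflicts.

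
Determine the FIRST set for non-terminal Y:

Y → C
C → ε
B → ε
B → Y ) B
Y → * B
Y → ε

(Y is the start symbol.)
{ '*', ε }

FIRST sets of the other non-terminals involved (by the same procedure, iterated to a fixed point):
  FIRST(C) = { ε }

From Y → C:
  - C is a non-terminal: add FIRST(C) \ {ε} = { }
    C is nullable and nothing follows, so the whole right-hand side can vanish: ε ∈ FIRST(Y)
From Y → * B:
  - '*' is a terminal: add '*' and stop
From Y → ε:
  - ε-production, so ε ∈ FIRST(Y)

Collecting: FIRST(Y) = { '*', ε }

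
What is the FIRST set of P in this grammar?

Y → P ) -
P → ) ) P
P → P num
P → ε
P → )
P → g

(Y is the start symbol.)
{ ')', 'g', 'num', ε }

To compute FIRST(P), examine every production with P on the left-hand side, reading each right-hand side left to right until a non-nullable symbol is reached.

From P → ) ) P:
  - ')' is a terminal: add ')' and stop
From P → P num:
  - P is the symbol being defined: contributes nothing new
    P is nullable, so continue to the next symbol
  - num is a terminal: add 'num' and stop
From P → ε:
  - ε-production, so ε ∈ FIRST(P)
From P → ):
  - ')' is a terminal: add ')' and stop
From P → g:
  - g is a terminal: add 'g' and stop

Collecting: FIRST(P) = { ')', 'g', 'num', ε }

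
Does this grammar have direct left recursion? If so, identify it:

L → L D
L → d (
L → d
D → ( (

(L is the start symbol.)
Yes, L is left-recursive

L → L D: LEFT RECURSIVE (starts with L)
L → d (: starts with d
L → d: starts with d
D → ( (: starts with '('

The grammar has direct left recursion on: L.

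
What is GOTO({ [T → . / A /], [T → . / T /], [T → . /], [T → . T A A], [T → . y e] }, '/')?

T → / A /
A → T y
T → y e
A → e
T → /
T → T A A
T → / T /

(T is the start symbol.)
{ [A → . T y], [A → . e], [T → . / A /], [T → . / T /], [T → . /], [T → . T A A], [T → . y e], [T → / . A /], [T → / . T /], [T → / .] }

GOTO(I, '/') = CLOSURE({ [A → αX.β] : [A → α.Xβ] ∈ I, X = '/' })

Items with dot before '/', with the dot advanced:
  [T → . /] → [T → / .]
  [T → . / A /] → [T → / . A /]
  [T → . / T /] → [T → / . T /]
Closure of the advanced items:
  [T → / . A /] has the dot before A: add [A → . T y], [A → . e]
  [T → / . T /] has the dot before T: add [T → . / A /], [T → . y e], [T → . /], [T → . T A A], [T → . / T /]

GOTO = { [A → . T y], [A → . e], [T → . / A /], [T → . / T /], [T → . /], [T → . T A A], [T → . y e], [T → / . A /], [T → / . T /], [T → / .] }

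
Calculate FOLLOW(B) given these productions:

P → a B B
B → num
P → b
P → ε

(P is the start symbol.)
{ $, 'num' }

To compute FOLLOW(B), find every occurrence of B on a right-hand side N → α B β: add FIRST(β) \ {ε}, and if β is empty or nullable also add FOLLOW(N). Iterate to a fixed point.

In P → a B B: B is followed by B, add FIRST(B) \ {ε} = { 'num' }
In P → a B B: B is at the end, add FOLLOW(P)

The FOLLOW sets referred to above (computed the same way, to a fixed point):
  FOLLOW(P) = { $ }

Taking the union: FOLLOW(B) = { $, 'num' }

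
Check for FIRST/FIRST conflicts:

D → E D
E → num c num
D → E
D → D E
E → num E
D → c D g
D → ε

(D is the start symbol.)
Yes. D → E D / D → E on { 'num' }; D → E D / D → D E on { 'num' }; D → E / D → D E on { 'num' }; D → D E / D → c D g on { 'c' }; E → num c num / E → num E on { 'num' }

A FIRST/FIRST conflict occurs when two productions N → α and N → β for the same non-terminal have FIRST(α) ∩ FIRST(β) ≠ ∅ (with ε ∈ FIRST of a nullable right-hand side, so two nullable alternatives also conflict).

FIRST sets of the non-terminals at (or reachable through a nullable prefix from) the front of some alternative:
  FIRST(E) = { 'num' }
  FIRST(D) = { 'c', 'num', ε }

Productions for D:
  D → E D: FIRST = { 'num' }
  D → E: FIRST = { 'num' }
  D → D E: FIRST = { 'c', 'num' }
  D → c D g: FIRST = { 'c' }
  D → ε: FIRST = { ε }
Productions for E:
  E → num c num: FIRST = { 'num' }
  E → num E: FIRST = { 'num' }

Conflict for D: D → E D and D → E
  Overlap: { 'num' }
Conflict for D: D → E D and D → D E
  Overlap: { 'num' }
Conflict for D: D → E and D → D E
  Overlap: { 'num' }
Conflict for D: D → D E and D → c D g
  Overlap: { 'c' }
Conflict for E: E → num c num and E → num E
  Overlap: { 'num' }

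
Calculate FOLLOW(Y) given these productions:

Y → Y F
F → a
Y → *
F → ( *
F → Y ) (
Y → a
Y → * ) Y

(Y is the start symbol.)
To compute FOLLOW(Y), find every occurrence of Y on a right-hand side N → α Y β: add FIRST(β) \ {ε}, and if β is empty or nullable also add FOLLOW(N). Iterate to a fixed point.

Y is the start symbol, so $ ∈ FOLLOW(Y).
In Y → Y F: Y is followed by F, add FIRST(F) \ {ε} = { '(', '*', 'a' }
In F → Y ) (: Y is followed by ')' '(', add FIRST(')' '(') \ {ε} = { ')' }
In Y → * ) Y: Y is at the end; this adds FOLLOW(Y) to itself — nothing new

Taking the union: FOLLOW(Y) = { $, '(', ')', '*', 'a' }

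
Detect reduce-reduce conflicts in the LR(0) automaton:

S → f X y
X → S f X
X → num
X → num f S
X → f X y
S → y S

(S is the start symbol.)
A reduce-reduce conflict occurs when an LR(0) state has two complete items [A → α .] and [B → β .] — both call for a reduction, and with no lookahead the parser cannot choose between them.

Augment with S' → S and build the canonical LR(0) collection (I0 = CLOSURE({[S' → . S]}), then GOTO on every symbol after a dot until no new states appear). It has 16 states:
  I0: { [S → . f X y], [S → . y S], [S' → . S] }  — shift
  I1: { [S' → S .] }  — accept
  I2: { [S → . f X y], [S → . y S], [S → f . X y], [X → . S f X], [X → . f X y], [X → . num f S], [X → . num] }  — shift
  I3: { [S → . f X y], [S → . y S], [S → y . S] }  — shift
  I4: { [S → y S .] }  — reduce
  I5: { [X → S . f X] }  — shift
  I6: { [S → f X . y] }  — shift
  I7: { [S → . f X y], [S → . y S], [S → f . X y], [X → . S f X], [X → . f X y], [X → . num f S], [X → . num], [X → f . X y] }  — shift
  I8: { [X → num . f S], [X → num .] }  — shift, reduce
  I9: { [S → . f X y], [S → . y S], [X → num f . S] }  — shift
  I10: { [X → num f S .] }  — reduce
  I11: { [S → f X . y], [X → f X . y] }  — shift
  I12: { [S → f X y .], [X → f X y .] }  — 2 reduces
  I13: { [S → f X y .] }  — reduce
  I14: { [S → . f X y], [S → . y S], [X → . S f X], [X → . f X y], [X → . num f S], [X → . num], [X → S f . X] }  — shift
  I15: { [X → S f X .] }  — reduce

I12 contains complete items [S → f X y .], [X → f X y .] — reduce-reduce conflict.

Answer: Yes — I12: [S → f X y .] vs [X → f X y .]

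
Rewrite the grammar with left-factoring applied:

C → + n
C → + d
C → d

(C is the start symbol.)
Left-factoring transforms A → αβ₁ | αβ₂ into A → αA' and A' → β₁ | β₂
(α is the longest common prefix among the alternatives). Repeat until
no nonterminal has two alternatives with a common prefix.

Round 1: C has alternatives sharing prefix '+'. Introduce C': C → + C'
  Add: C' → n
  Add: C' → d

No remaining common prefixes — done.

Resulting grammar:
C → + C'
C' → n
C' → d
C → d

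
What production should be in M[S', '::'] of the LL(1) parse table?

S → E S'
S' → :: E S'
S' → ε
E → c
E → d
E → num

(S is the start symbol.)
S' → :: E S'

To find M[S', '::'], we find productions for S' where '::' is in the predict set (PREDICT(N → α) = (FIRST(α) \ {ε}) ∪ (FOLLOW(N) if α ⇒* ε)).

Relevant sets:
  FOLLOW(S') = { $ }

S' → :: E S': PREDICT = { '::' }
  '::' is in predict set, so this production goes in M[S', '::']
S' → ε: PREDICT = { $ }

M[S', '::'] = S' → :: E S'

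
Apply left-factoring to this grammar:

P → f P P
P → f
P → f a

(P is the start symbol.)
Left-factoring transforms A → αβ₁ | αβ₂ into A → αA' and A' → β₁ | β₂
(α is the longest common prefix among the alternatives). Repeat until
no nonterminal has two alternatives with a common prefix.

Round 1: P has alternatives sharing prefix 'f'. Introduce P': P → f P'
  Add: P' → P P
  Add: P' → ε
  Add: P' → a

No remaining common prefixes — done.

Resulting grammar:
P → f P'
P' → P P
P' → ε
P' → a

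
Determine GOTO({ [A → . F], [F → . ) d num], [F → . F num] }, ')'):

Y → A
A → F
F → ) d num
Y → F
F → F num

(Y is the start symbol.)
GOTO(I, ')') = CLOSURE({ [A → αX.β] : [A → α.Xβ] ∈ I, X = ')' })

Items with dot before ')', with the dot advanced:
  [F → . ) d num] → [F → ) . d num]
Closure adds nothing (no advanced item has the dot before a non-terminal).

GOTO = { [F → ) . d num] }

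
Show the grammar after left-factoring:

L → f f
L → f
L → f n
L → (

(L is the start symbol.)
Left-factoring transforms A → αβ₁ | αβ₂ into A → αA' and A' → β₁ | β₂
(α is the longest common prefix among the alternatives). Repeat until
no nonterminal has two alternatives with a common prefix.

Round 1: L has alternatives sharing prefix 'f'. Introduce L': L → f L'
  Add: L' → f
  Add: L' → ε
  Add: L' → n

No remaining common prefixes — done.

Resulting grammar:
L → f L'
L' → f
L' → ε
L' → n
L → (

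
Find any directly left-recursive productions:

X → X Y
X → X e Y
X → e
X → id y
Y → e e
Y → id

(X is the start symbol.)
Yes, X is left-recursive

Direct left recursion occurs when N → N α for some non-terminal N (the right-hand side begins with the left-hand side itself).

X → X Y: LEFT RECURSIVE (starts with X)
X → X e Y: LEFT RECURSIVE (starts with X)
X → e: starts with e
X → id y: starts with id
Y → e e: starts with e
Y → id: starts with id

The grammar has direct left recursion on: X.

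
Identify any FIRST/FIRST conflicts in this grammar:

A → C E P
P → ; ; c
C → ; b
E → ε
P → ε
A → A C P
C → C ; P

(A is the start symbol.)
A FIRST/FIRST conflict occurs when two productions N → α and N → β for the same non-terminal have FIRST(α) ∩ FIRST(β) ≠ ∅ (with ε ∈ FIRST of a nullable right-hand side, so two nullable alternatives also conflict).

FIRST sets of the non-terminals at (or reachable through a nullable prefix from) the front of some alternative:
  FIRST(C) = { ';' }
  FIRST(A) = { ';' }

Productions for A:
  A → C E P: FIRST = { ';' }
  A → A C P: FIRST = { ';' }
Productions for P:
  P → ; ; c: FIRST = { ';' }
  P → ε: FIRST = { ε }
Productions for C:
  C → ; b: FIRST = { ';' }
  C → C ; P: FIRST = { ';' }
E has only one production, so no FIRST/FIRST conflict is possible there.

Conflict for A: A → C E P and A → A C P
  Overlap: { ';' }
Conflict for C: C → ; b and C → C ; P
  Overlap: { ';' }

Answer: Yes. A → C E P / A → A C P on { ';' }; C → ';' b / C → C ';' P on { ';' }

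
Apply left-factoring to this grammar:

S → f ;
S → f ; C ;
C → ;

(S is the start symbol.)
Left-factoring transforms A → αβ₁ | αβ₂ into A → αA' and A' → β₁ | β₂
(α is the longest common prefix among the alternatives). Repeat until
no nonterminal has two alternatives with a common prefix.

Round 1: S has alternatives sharing prefix 'f ;'. Introduce S': S → f ; S'
  Add: S' → ε
  Add: S' → C ;

No remaining common prefixes — done.

Resulting grammar:
S → f ; S'
S' → ε
S' → C ;
C → ;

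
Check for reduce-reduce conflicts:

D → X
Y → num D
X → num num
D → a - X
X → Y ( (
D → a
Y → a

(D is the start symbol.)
Yes — I4: [D → a .] vs [Y → a .]

Augment with D' → D and build the canonical LR(0) collection (I0 = CLOSURE({[D' → . D]}), then GOTO on every symbol after a dot until no new states appear). It has 13 states:
  I0: { [D → . X], [D → . a - X], [D → . a], [D' → . D], [X → . Y ( (], [X → . num num], [Y → . a], [Y → . num D] }  — shift
  I1: { [D' → D .] }  — accept
  I2: { [D → X .] }  — reduce
  I3: { [X → Y . ( (] }  — shift
  I4: { [D → a . - X], [D → a .], [Y → a .] }  — shift, 2 reduces
  I5: { [D → . X], [D → . a - X], [D → . a], [X → . Y ( (], [X → . num num], [X → num . num], [Y → . a], [Y → . num D], [Y → num . D] }  — shift
  I6: { [Y → num D .] }  — reduce
  I7: { [D → . X], [D → . a - X], [D → . a], [X → . Y ( (], [X → . num num], [X → num . num], [X → num num .], [Y → . a], [Y → . num D], [Y → num . D] }  — shift, reduce
  I8: { [D → a - . X], [X → . Y ( (], [X → . num num], [Y → . a], [Y → . num D] }  — shift
  I9: { [D → a - X .] }  — reduce
  I10: { [Y → a .] }  — reduce
  I11: { [X → Y ( . (] }  — shift
  I12: { [X → Y ( ( .] }  — reduce

I4 contains complete items [D → a .], [Y → a .] — reduce-reduce conflict.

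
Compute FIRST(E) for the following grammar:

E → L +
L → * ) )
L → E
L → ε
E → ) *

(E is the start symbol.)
To compute FIRST(E), examine every production with E on the left-hand side, reading each right-hand side left to right until a non-nullable symbol is reached.

FIRST sets of the other non-terminals involved (by the same procedure, iterated to a fixed point):
  FIRST(L) = { ')', '*', '+', ε }

From E → L +:
  - L is a non-terminal: add FIRST(L) \ {ε} = { ')', '*', '+' }
    L is nullable, so continue to the next symbol
  - '+' is a terminal: add '+' and stop
From E → ) *:
  - ')' is a terminal: add ')' and stop

Collecting: FIRST(E) = { ')', '*', '+' }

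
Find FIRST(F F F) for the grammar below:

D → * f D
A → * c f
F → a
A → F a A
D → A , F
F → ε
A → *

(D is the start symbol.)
FIRST sets of the non-terminals involved (from the grammar, by fixed-point iteration):
  FIRST(F) = { 'a', ε }

To compute FIRST(F F F), process the symbols left to right:
Symbol F is a non-terminal. Add FIRST(F) \ {ε} = { 'a' }
F is nullable (ε ∈ FIRST(F)), continue to the next symbol.
Symbol F is a non-terminal. Add FIRST(F) \ {ε} = { 'a' }
F is nullable (ε ∈ FIRST(F)), continue to the next symbol.
Symbol F is a non-terminal. Add FIRST(F) \ {ε} = { 'a' }
F is nullable (ε ∈ FIRST(F)), continue to the next symbol.
All symbols are nullable, so ε is in the result.
FIRST(F F F) = { 'a', ε }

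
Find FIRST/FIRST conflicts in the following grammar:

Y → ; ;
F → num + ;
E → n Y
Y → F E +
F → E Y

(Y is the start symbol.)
No FIRST/FIRST conflicts.

A FIRST/FIRST conflict occurs when two productions N → α and N → β for the same non-terminal have FIRST(α) ∩ FIRST(β) ≠ ∅ (with ε ∈ FIRST of a nullable right-hand side, so two nullable alternatives also conflict).

FIRST sets of the non-terminals at (or reachable through a nullable prefix from) the front of some alternative:
  FIRST(F) = { 'n', 'num' }
  FIRST(E) = { 'n' }

Productions for Y:
  Y → ; ;: FIRST = { ';' }
  Y → F E +: FIRST = { 'n', 'num' }
Productions for F:
  F → num + ;: FIRST = { 'num' }
  F → E Y: FIRST = { 'n' }
E has only one production, so no FIRST/FIRST conflict is possible there.

All alternatives of each non-terminal have pairwise disjoint FIRST sets.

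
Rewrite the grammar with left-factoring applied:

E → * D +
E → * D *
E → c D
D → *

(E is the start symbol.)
E → * D E'
E' → +
E' → *
E → c D
D → *

Left-factoring transforms A → αβ₁ | αβ₂ into A → αA' and A' → β₁ | β₂
(α is the longest common prefix among the alternatives). Repeat until
no nonterminal has two alternatives with a common prefix.

Round 1: E has alternatives sharing prefix '* D'. Introduce E': E → * D E'
  Add: E' → +
  Add: E' → *

No remaining common prefixes — done.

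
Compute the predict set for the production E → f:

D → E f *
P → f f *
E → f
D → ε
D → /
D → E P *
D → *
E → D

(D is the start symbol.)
{ 'f' }

PREDICT(E → f) = (FIRST(RHS) \ {ε}) ∪ (FOLLOW(E) if ε ∈ FIRST(RHS), i.e. RHS ⇒* ε)
FIRST(f) = { 'f' }
ε ∉ FIRST(f), so FOLLOW(E) is not added.
PREDICT(E → f) = { 'f' }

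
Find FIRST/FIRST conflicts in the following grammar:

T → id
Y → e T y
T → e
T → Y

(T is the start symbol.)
Yes. T → e / T → Y on { 'e' }

A FIRST/FIRST conflict occurs when two productions N → α and N → β for the same non-terminal have FIRST(α) ∩ FIRST(β) ≠ ∅ (with ε ∈ FIRST of a nullable right-hand side, so two nullable alternatives also conflict).

FIRST sets of the non-terminals at (or reachable through a nullable prefix from) the front of some alternative:
  FIRST(Y) = { 'e' }

Productions for T:
  T → id: FIRST = { 'id' }
  T → e: FIRST = { 'e' }
  T → Y: FIRST = { 'e' }
Y has only one production, so no FIRST/FIRST conflict is possible there.

Conflict for T: T → e and T → Y
  Overlap: { 'e' }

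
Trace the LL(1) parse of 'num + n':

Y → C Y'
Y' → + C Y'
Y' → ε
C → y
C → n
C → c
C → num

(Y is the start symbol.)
Stack is shown with the top on the left.

Stack     Input      Action
---------------------------
Y $       num + n $  output Y → C Y'
C Y' $    num + n $  output C → num
num Y' $  num + n $  match 'num'
Y' $      + n $      output Y' → + C Y'
+ C Y' $  + n $      match '+'
C Y' $    n $        output C → n
n Y' $    n $        match 'n'
Y' $      $          output Y' → ε
$         $          accept

The string is accepted.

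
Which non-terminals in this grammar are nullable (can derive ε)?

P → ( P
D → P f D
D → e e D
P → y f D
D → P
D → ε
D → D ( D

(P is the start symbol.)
{ 'D' }

A non-terminal is nullable if it can derive ε (the empty string): either it has an ε-production, or it has a production whose right-hand side consists entirely of nullable non-terminals.

ε-productions: D → ε
So D is immediately nullable.
No further non-terminal can be added: every production for the remaining non-terminals contains a terminal or a non-nullable non-terminal.
Nullable = { 'D' }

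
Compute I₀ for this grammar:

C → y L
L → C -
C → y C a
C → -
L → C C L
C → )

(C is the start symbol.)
{ [C → . )], [C → . -], [C → . y C a], [C → . y L], [C' → . C] }

First, augment the grammar with C' → C
I₀ = CLOSURE({ [C' → . C] }):
  [C' → . C] has the dot before C: add [C → . y L], [C → . y C a], [C → . -], [C → . )]
No further items can be added.

I₀ = { [C → . )], [C → . -], [C → . y C a], [C → . y L], [C' → . C] }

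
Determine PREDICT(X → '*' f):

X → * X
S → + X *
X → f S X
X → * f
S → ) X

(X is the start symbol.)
{ '*' }

PREDICT(X → '*' f) = (FIRST(RHS) \ {ε}) ∪ (FOLLOW(X) if ε ∈ FIRST(RHS), i.e. RHS ⇒* ε)
FIRST('*' f) = { '*' }
ε ∉ FIRST('*' f), so FOLLOW(X) is not added.
PREDICT(X → '*' f) = { '*' }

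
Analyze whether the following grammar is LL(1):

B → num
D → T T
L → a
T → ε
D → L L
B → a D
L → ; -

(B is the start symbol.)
Relevant sets:
  FIRST(T) = { ε }
  FIRST(L) = { ';', 'a' }
  FOLLOW(D) = { $ }

For B:
  PREDICT(B → num) = { 'num' }
  PREDICT(B → a D) = { 'a' }
For D:
  PREDICT(D → T T) = { $ }
  PREDICT(D → L L) = { ';', 'a' }
For L:
  PREDICT(L → a) = { 'a' }
  PREDICT(L → ';' '-') = { ';' }
T has a single production, so nothing to check there.

All predict sets are disjoint. The grammar IS LL(1).

Answer: Yes, the grammar is LL(1).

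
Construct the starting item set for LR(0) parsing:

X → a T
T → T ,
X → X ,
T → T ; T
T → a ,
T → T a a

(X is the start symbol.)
{ [X → . X ,], [X → . a T], [X' → . X] }

First, augment the grammar with X' → X
I₀ = CLOSURE({ [X' → . X] }):
  [X' → . X] has the dot before X: add [X → . a T], [X → . X ,]
No further items can be added.

I₀ = { [X → . X ,], [X → . a T], [X' → . X] }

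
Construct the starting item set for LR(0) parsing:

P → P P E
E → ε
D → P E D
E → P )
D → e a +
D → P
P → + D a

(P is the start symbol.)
First, augment the grammar with P' → P
I₀ = CLOSURE({ [P' → . P] }):
  [P' → . P] has the dot before P: add [P → . P P E], [P → . + D a]
No further items can be added.

I₀ = { [P → . + D a], [P → . P P E], [P' → . P] }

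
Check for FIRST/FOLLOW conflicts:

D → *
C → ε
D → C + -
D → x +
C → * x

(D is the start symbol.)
A FIRST/FOLLOW conflict occurs when a non-terminal N has a nullable alternative N → β (β ⇒* ε) and another alternative N → α with FIRST(α) ∩ FOLLOW(N) ≠ ∅: on such a lookahead the parser cannot decide between expanding α and letting N vanish via β.

Nullable non-terminals: C.

C: nullable alternative(s) C → ε; FOLLOW(C) = { '+' }
  C → ε: FIRST \ {ε} = { } — this is the only nullable alternative, skip
  C → * x: FIRST \ {ε} = { '*' } — disjoint from FOLLOW(C)

D has no nullable alternative, so no FIRST/FOLLOW check is needed there.

No FIRST/FOLLOW conflicts found.

Answer: No FIRST/FOLLOW conflicts.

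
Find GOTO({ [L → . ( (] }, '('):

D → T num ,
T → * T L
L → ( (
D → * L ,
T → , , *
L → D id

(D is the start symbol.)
{ [L → ( . (] }

GOTO(I, '(') = CLOSURE({ [A → αX.β] : [A → α.Xβ] ∈ I, X = '(' })

Items with dot before '(', with the dot advanced:
  [L → . ( (] → [L → ( . (]
Closure adds nothing (no advanced item has the dot before a non-terminal).

GOTO = { [L → ( . (] }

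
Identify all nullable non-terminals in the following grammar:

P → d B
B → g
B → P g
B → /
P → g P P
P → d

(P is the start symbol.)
There are no ε-productions, so no non-terminal can derive ε.
No non-terminals are nullable.

Answer: None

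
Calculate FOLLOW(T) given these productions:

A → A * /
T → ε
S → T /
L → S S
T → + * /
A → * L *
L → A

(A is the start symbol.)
To compute FOLLOW(T), find every occurrence of T on a right-hand side N → α T β: add FIRST(β) \ {ε}, and if β is empty or nullable also add FOLLOW(N). Iterate to a fixed point.

In S → T /: T is followed by '/', add FIRST('/') \ {ε} = { '/' }

Taking the union: FOLLOW(T) = { '/' }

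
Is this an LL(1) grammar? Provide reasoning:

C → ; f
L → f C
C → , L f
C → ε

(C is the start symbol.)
Yes, the grammar is LL(1).

Relevant sets:
  FOLLOW(C) = { $, 'f' }

For C:
  PREDICT(C → ';' f) = { ';' }
  PREDICT(C → ',' L f) = { ',' }
  PREDICT(C → ε) = { $, 'f' }
L has a single production, so nothing to check there.

All predict sets are disjoint. The grammar IS LL(1).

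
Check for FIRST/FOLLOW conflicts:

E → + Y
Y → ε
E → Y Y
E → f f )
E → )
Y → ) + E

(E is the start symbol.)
Yes. E → ')' with FOLLOW(E) on { ')' }; Y → ')' '+' E with FOLLOW(Y) on { ')' }

A FIRST/FOLLOW conflict occurs when a non-terminal N has a nullable alternative N → β (β ⇒* ε) and another alternative N → α with FIRST(α) ∩ FOLLOW(N) ≠ ∅: on such a lookahead the parser cannot decide between expanding α and letting N vanish via β.

Nullable non-terminals: E, Y.
FIRST sets used below: FIRST(Y) = { ')', ε }

E: nullable alternative(s) E → Y Y; FOLLOW(E) = { $, ')' }
  E → + Y: FIRST \ {ε} = { '+' } — disjoint from FOLLOW(E)
  E → Y Y: FIRST \ {ε} = { ')' } — this is the only nullable alternative, skip
  E → f f ): FIRST \ {ε} = { 'f' } — disjoint from FOLLOW(E)
  E → ): FIRST \ {ε} = { ')' } — overlaps FOLLOW(E) on { ')' }: CONFLICT

Y: nullable alternative(s) Y → ε; FOLLOW(Y) = { $, ')' }
  Y → ε: FIRST \ {ε} = { } — this is the only nullable alternative, skip
  Y → ) + E: FIRST \ {ε} = { ')' } — overlaps FOLLOW(Y) on { ')' }: CONFLICT

So the grammar has 2 FIRST/FOLLOW conflicts (marked CONFLICT above).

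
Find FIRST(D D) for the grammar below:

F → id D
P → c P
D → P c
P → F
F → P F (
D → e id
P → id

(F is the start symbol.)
FIRST sets of the non-terminals involved (from the grammar, by fixed-point iteration):
  FIRST(D) = { 'c', 'e', 'id' }

To compute FIRST(D D), process the symbols left to right:
Symbol D is a non-terminal. Add FIRST(D) \ {ε} = { 'c', 'e', 'id' }
D is not nullable (ε ∉ FIRST(D)), so stop here.
FIRST(D D) = { 'c', 'e', 'id' }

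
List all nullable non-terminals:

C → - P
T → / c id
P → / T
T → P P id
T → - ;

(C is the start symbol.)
A non-terminal is nullable if it can derive ε (the empty string): either it has an ε-production, or it has a production whose right-hand side consists entirely of nullable non-terminals.

There are no ε-productions, so no non-terminal can derive ε.
No non-terminals are nullable.

Answer: None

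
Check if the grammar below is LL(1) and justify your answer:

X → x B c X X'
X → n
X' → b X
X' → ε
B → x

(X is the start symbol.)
No. Predict set conflict for X': { 'b' }

Relevant sets:
  FOLLOW(X') = { $, 'b' }

For X:
  PREDICT(X → x B c X X') = { 'x' }
  PREDICT(X → n) = { 'n' }
For X':
  PREDICT(X' → b X) = { 'b' }
  PREDICT(X' → ε) = { $, 'b' }
B has a single production, so nothing to check there.

Conflict found: Predict set conflict for X': { 'b' }
The grammar is NOT LL(1).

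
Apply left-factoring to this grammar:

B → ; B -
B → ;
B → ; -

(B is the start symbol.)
Left-factoring transforms A → αβ₁ | αβ₂ into A → αA' and A' → β₁ | β₂
(α is the longest common prefix among the alternatives). Repeat until
no nonterminal has two alternatives with a common prefix.

Round 1: B has alternatives sharing prefix ';'. Introduce B': B → ; B'
  Add: B' → B -
  Add: B' → ε
  Add: B' → -

No remaining common prefixes — done.

Resulting grammar:
B → ; B'
B' → B -
B' → ε
B' → -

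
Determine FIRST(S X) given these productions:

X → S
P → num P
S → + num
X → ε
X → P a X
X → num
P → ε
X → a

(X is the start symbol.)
FIRST sets of the non-terminals involved (from the grammar, by fixed-point iteration):
  FIRST(S) = { '+' }

To compute FIRST(S X), process the symbols left to right:
Symbol S is a non-terminal. Add FIRST(S) \ {ε} = { '+' }
S is not nullable (ε ∉ FIRST(S)), so stop here.
FIRST(S X) = { '+' }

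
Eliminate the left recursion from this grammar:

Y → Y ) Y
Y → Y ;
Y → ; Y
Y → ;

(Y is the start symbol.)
Y is directly left-recursive. The standard transformation for
  A → A α₁ | ... | A α_m | β₁ | ... | β_n
is
  A  → β₁ A' | ... | β_n A'
  A' → α₁ A' | ... | α_m A' | ε

Y → ; Y becomes Y → ; Y Y'
Y → ; becomes Y → ; Y'
Y → Y ) Y becomes Y' → ) Y Y'
Y → Y ; becomes Y' → ; Y'
Add Y' → ε

Resulting grammar:
Y → ; Y Y'
Y → ; Y'
Y' → ) Y Y'
Y' → ; Y'
Y' → ε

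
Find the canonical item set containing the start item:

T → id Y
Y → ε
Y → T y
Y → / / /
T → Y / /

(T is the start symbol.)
{ [T → . Y / /], [T → . id Y], [T' → . T], [Y → . / / /], [Y → . T y], [Y → .] }

First, augment the grammar with T' → T
I₀ = CLOSURE({ [T' → . T] }):
  [T' → . T] has the dot before T: add [T → . id Y], [T → . Y / /]
  [T → . Y / /] has the dot before Y: add [Y → .], [Y → . T y], [Y → . / / /]
No further items can be added.

I₀ = { [T → . Y / /], [T → . id Y], [T' → . T], [Y → . / / /], [Y → . T y], [Y → .] }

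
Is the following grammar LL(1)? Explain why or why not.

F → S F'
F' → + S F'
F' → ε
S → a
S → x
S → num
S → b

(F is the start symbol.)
Yes, the grammar is LL(1).

Relevant sets:
  FOLLOW(F') = { $ }

For F':
  PREDICT(F' → '+' S F') = { '+' }
  PREDICT(F' → ε) = { $ }
For S:
  PREDICT(S → a) = { 'a' }
  PREDICT(S → x) = { 'x' }
  PREDICT(S → num) = { 'num' }
  PREDICT(S → b) = { 'b' }
F has a single production, so nothing to check there.

All predict sets are disjoint. The grammar IS LL(1).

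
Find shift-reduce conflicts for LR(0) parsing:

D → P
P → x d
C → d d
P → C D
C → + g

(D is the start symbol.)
No shift-reduce conflicts

Augment with D' → D and build the canonical LR(0) collection (I0 = CLOSURE({[D' → . D]}), then GOTO on every symbol after a dot until no new states appear). It has 11 states:
  I0: { [C → . + g], [C → . d d], [D → . P], [D' → . D], [P → . C D], [P → . x d] }  — shift
  I1: { [C → + . g] }  — shift
  I2: { [C → . + g], [C → . d d], [D → . P], [P → . C D], [P → . x d], [P → C . D] }  — shift
  I3: { [D' → D .] }  — accept
  I4: { [D → P .] }  — reduce
  I5: { [C → d . d] }  — shift
  I6: { [P → x . d] }  — shift
  I7: { [P → x d .] }  — reduce
  I8: { [C → d d .] }  — reduce
  I9: { [P → C D .] }  — reduce
  I10: { [C → + g .] }  — reduce

No state contains both a complete item and a shift item.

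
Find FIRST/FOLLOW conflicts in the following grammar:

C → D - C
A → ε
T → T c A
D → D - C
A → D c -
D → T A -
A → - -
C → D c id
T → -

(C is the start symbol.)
Yes. A → D c '-' with FOLLOW(A) on { '-' }; A → '-' '-' with FOLLOW(A) on { '-' }

Nullable non-terminals: A.
FIRST sets used below: FIRST(D) = { '-' }

A: nullable alternative(s) A → ε; FOLLOW(A) = { '-', 'c' }
  A → ε: FIRST \ {ε} = { } — this is the only nullable alternative, skip
  A → D c -: FIRST \ {ε} = { '-' } — overlaps FOLLOW(A) on { '-' }: CONFLICT
  A → - -: FIRST \ {ε} = { '-' } — overlaps FOLLOW(A) on { '-' }: CONFLICT

C, D, T have no nullable alternative, so no FIRST/FOLLOW check is needed there.

So the grammar has 2 FIRST/FOLLOW conflicts (marked CONFLICT above).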